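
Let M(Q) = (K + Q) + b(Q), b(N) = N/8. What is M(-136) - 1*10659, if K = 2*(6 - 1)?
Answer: -10802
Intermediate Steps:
K = 10 (K = 2*5 = 10)
b(N) = N/8 (b(N) = N*(⅛) = N/8)
M(Q) = 10 + 9*Q/8 (M(Q) = (10 + Q) + Q/8 = 10 + 9*Q/8)
M(-136) - 1*10659 = (10 + (9/8)*(-136)) - 1*10659 = (10 - 153) - 10659 = -143 - 10659 = -10802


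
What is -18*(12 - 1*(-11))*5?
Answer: -2070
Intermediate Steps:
-18*(12 - 1*(-11))*5 = -18*(12 + 11)*5 = -18*23*5 = -414*5 = -2070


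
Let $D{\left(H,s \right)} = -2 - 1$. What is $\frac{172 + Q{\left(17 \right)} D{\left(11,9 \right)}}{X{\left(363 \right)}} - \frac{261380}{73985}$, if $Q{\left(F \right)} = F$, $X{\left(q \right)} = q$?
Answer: $- \frac{142031}{44391} \approx -3.1995$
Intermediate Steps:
$D{\left(H,s \right)} = -3$
$\frac{172 + Q{\left(17 \right)} D{\left(11,9 \right)}}{X{\left(363 \right)}} - \frac{261380}{73985} = \frac{172 + 17 \left(-3\right)}{363} - \frac{261380}{73985} = \left(172 - 51\right) \frac{1}{363} - \frac{52276}{14797} = 121 \cdot \frac{1}{363} - \frac{52276}{14797} = \frac{1}{3} - \frac{52276}{14797} = - \frac{142031}{44391}$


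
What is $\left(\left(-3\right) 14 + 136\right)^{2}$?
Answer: $8836$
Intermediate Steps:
$\left(\left(-3\right) 14 + 136\right)^{2} = \left(-42 + 136\right)^{2} = 94^{2} = 8836$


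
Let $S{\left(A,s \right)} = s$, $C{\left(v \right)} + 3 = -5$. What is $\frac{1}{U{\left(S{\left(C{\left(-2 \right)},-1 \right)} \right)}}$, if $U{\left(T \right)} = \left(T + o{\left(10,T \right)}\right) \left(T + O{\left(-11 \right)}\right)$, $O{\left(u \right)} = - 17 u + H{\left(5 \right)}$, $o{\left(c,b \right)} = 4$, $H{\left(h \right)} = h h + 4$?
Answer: $\frac{1}{645} \approx 0.0015504$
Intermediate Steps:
$H{\left(h \right)} = 4 + h^{2}$ ($H{\left(h \right)} = h^{2} + 4 = 4 + h^{2}$)
$C{\left(v \right)} = -8$ ($C{\left(v \right)} = -3 - 5 = -8$)
$O{\left(u \right)} = 29 - 17 u$ ($O{\left(u \right)} = - 17 u + \left(4 + 5^{2}\right) = - 17 u + \left(4 + 25\right) = - 17 u + 29 = 29 - 17 u$)
$U{\left(T \right)} = \left(4 + T\right) \left(216 + T\right)$ ($U{\left(T \right)} = \left(T + 4\right) \left(T + \left(29 - -187\right)\right) = \left(4 + T\right) \left(T + \left(29 + 187\right)\right) = \left(4 + T\right) \left(T + 216\right) = \left(4 + T\right) \left(216 + T\right)$)
$\frac{1}{U{\left(S{\left(C{\left(-2 \right)},-1 \right)} \right)}} = \frac{1}{864 + \left(-1\right)^{2} + 220 \left(-1\right)} = \frac{1}{864 + 1 - 220} = \frac{1}{645}$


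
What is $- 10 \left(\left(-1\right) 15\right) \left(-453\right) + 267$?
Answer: $-67683$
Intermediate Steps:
$- 10 \left(\left(-1\right) 15\right) \left(-453\right) + 267 = \left(-10\right) \left(-15\right) \left(-453\right) + 267 = 150 \left(-453\right) + 267 = -67950 + 267 = -67683$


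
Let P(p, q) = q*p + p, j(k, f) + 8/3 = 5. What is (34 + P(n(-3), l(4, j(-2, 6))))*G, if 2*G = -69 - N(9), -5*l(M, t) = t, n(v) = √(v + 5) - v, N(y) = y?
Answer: -6942/5 - 104*√2/5 ≈ -1417.8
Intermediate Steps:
j(k, f) = 7/3 (j(k, f) = -8/3 + 5 = 7/3)
n(v) = √(5 + v) - v
l(M, t) = -t/5
P(p, q) = p + p*q (P(p, q) = p*q + p = p + p*q)
G = -39 (G = (-69 - 1*9)/2 = (-69 - 9)/2 = (½)*(-78) = -39)
(34 + P(n(-3), l(4, j(-2, 6))))*G = (34 + (√(5 - 3) - 1*(-3))*(1 - ⅕*7/3))*(-39) = (34 + (√2 + 3)*(1 - 7/15))*(-39) = (34 + (3 + √2)*(8/15))*(-39) = (34 + (8/5 + 8*√2/15))*(-39) = (178/5 + 8*√2/15)*(-39) = -6942/5 - 104*√2/5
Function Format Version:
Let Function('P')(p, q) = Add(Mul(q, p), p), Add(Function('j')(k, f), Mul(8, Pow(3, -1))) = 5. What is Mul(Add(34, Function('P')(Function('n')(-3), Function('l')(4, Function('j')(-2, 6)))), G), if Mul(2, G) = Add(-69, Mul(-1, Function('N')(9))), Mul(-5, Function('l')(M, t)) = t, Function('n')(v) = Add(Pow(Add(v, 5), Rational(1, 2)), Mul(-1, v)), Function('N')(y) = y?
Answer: Add(Rational(-6942, 5), Mul(Rational(-104, 5), Pow(2, Rational(1, 2)))) ≈ -1417.8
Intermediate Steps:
Function('j')(k, f) = Rational(7, 3) (Function('j')(k, f) = Add(Rational(-8, 3), 5) = Rational(7, 3))
Function('n')(v) = Add(Pow(Add(5, v), Rational(1, 2)), Mul(-1, v))
Function('l')(M, t) = Mul(Rational(-1, 5), t)
Function('P')(p, q) = Add(p, Mul(p, q)) (Function('P')(p, q) = Add(Mul(p, q), p) = Add(p, Mul(p, q)))
G = -39 (G = Mul(Rational(1, 2), Add(-69, Mul(-1, 9))) = Mul(Rational(1, 2), Add(-69, -9)) = Mul(Rational(1, 2), -78) = -39)
Mul(Add(34, Function('P')(Function('n')(-3), Function('l')(4, Function('j')(-2, 6)))), G) = Mul(Add(34, Mul(Add(Pow(Add(5, -3), Rational(1, 2)), Mul(-1, -3)), Add(1, Mul(Rational(-1, 5), Rational(7, 3))))), -39) = Mul(Add(34, Mul(Add(Pow(2, Rational(1, 2)), 3), Add(1, Rational(-7, 15)))), -39) = Mul(Add(34, Mul(Add(3, Pow(2, Rational(1, 2))), Rational(8, 15))), -39) = Mul(Add(34, Add(Rational(8, 5), Mul(Rational(8, 15), Pow(2, Rational(1, 2))))), -39) = Mul(Add(Rational(178, 5), Mul(Rational(8, 15), Pow(2, Rational(1, 2)))), -39) = Add(Rational(-6942, 5), Mul(Rational(-104, 5), Pow(2, Rational(1, 2))))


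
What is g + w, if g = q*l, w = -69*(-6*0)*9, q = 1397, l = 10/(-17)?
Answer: -13970/17 ≈ -821.76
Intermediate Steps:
l = -10/17 (l = 10*(-1/17) = -10/17 ≈ -0.58823)
w = 0 (w = -0*9 = -69*0 = 0)
g = -13970/17 (g = 1397*(-10/17) = -13970/17 ≈ -821.76)
g + w = -13970/17 + 0 = -13970/17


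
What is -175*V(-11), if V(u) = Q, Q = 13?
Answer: -2275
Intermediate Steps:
V(u) = 13
-175*V(-11) = -175*13 = -2275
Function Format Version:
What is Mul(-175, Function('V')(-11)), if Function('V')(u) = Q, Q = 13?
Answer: -2275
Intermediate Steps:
Function('V')(u) = 13
Mul(-175, Function('V')(-11)) = Mul(-175, 13) = -2275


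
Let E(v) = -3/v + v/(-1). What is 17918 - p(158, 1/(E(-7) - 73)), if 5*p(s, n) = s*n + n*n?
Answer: 3775083679/210681 ≈ 17918.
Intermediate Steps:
E(v) = -v - 3/v (E(v) = -3/v + v*(-1) = -3/v - v = -v - 3/v)
p(s, n) = n²/5 + n*s/5 (p(s, n) = (s*n + n*n)/5 = (n*s + n²)/5 = (n² + n*s)/5 = n²/5 + n*s/5)
17918 - p(158, 1/(E(-7) - 73)) = 17918 - (1/((-1*(-7) - 3/(-7)) - 73) + 158)/(5*((-1*(-7) - 3/(-7)) - 73)) = 17918 - (1/((7 - 3*(-⅐)) - 73) + 158)/(5*((7 - 3*(-⅐)) - 73)) = 17918 - (1/((7 + 3/7) - 73) + 158)/(5*((7 + 3/7) - 73)) = 17918 - (1/(52/7 - 73) + 158)/(5*(52/7 - 73)) = 17918 - (1/(-459/7) + 158)/(5*(-459/7)) = 17918 - (-7)*(-7/459 + 158)/(5*459) = 17918 - (-7)*72515/(5*459*459) = 17918 - 1*(-101521/210681) = 17918 + 101521/210681 = 3775083679/210681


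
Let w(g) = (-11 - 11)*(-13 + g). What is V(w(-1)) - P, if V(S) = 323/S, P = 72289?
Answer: -22264689/308 ≈ -72288.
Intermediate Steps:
w(g) = 286 - 22*g (w(g) = -22*(-13 + g) = 286 - 22*g)
V(w(-1)) - P = 323/(286 - 22*(-1)) - 1*72289 = 323/(286 + 22) - 72289 = 323/308 - 72289 = -22264689/308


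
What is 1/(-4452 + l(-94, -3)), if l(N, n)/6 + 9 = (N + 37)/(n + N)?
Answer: -97/436740 ≈ -0.00022210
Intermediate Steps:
l(N, n) = -54 + 6*(37 + N)/(N + n) (l(N, n) = -54 + 6*((N + 37)/(n + N)) = -54 + 6*((37 + N)/(N + n)) = -54 + 6*(37 + N)/(N + n))
1/(-4452 + l(-94, -3)) = 1/(-4452 + 6*(37 - 9*(-3) - 8*(-94))/(-94 - 3)) = 1/(-4452 + 6*(37 + 27 + 752)/(-97)) = 1/(-4452 + 6*(-1/97)*816) = 1/(-4452 - 4896/97) = 1/(-436740/97) = -97/436740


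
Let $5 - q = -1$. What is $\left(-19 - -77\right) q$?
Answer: $348$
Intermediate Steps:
$q = 6$ ($q = 5 - -1 = 5 + 1 = 6$)
$\left(-19 - -77\right) q = \left(-19 - -77\right) 6 = \left(-19 + 77\right) 6 = 58 \cdot 6 = 348$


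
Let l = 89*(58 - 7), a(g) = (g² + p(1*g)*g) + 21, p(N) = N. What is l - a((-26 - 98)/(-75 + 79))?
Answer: 2596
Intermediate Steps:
a(g) = 21 + 2*g² (a(g) = (g² + (1*g)*g) + 21 = (g² + g*g) + 21 = (g² + g²) + 21 = 2*g² + 21 = 21 + 2*g²)
l = 4539 (l = 89*51 = 4539)
l - a((-26 - 98)/(-75 + 79)) = 4539 - (21 + 2*((-26 - 98)/(-75 + 79))²) = 4539 - (21 + 2*(-124/4)²) = 4539 - (21 + 2*(-124*¼)²) = 4539 - (21 + 2*(-31)²) = 4539 - (21 + 2*961) = 4539 - (21 + 1922) = 4539 - 1*1943 = 4539 - 1943 = 2596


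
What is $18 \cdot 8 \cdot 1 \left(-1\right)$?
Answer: $-144$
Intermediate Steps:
$18 \cdot 8 \cdot 1 \left(-1\right) = 144 \left(-1\right) = -144$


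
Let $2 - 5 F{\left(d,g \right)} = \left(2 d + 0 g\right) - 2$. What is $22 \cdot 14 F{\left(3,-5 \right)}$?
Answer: $- \frac{616}{5} \approx -123.2$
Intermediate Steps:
$F{\left(d,g \right)} = \frac{4}{5} - \frac{2 d}{5}$ ($F{\left(d,g \right)} = \frac{2}{5} - \frac{\left(2 d + 0 g\right) - 2}{5} = \frac{2}{5} - \frac{\left(2 d + 0\right) - 2}{5} = \frac{2}{5} - \frac{2 d - 2}{5} = \frac{2}{5} - \frac{-2 + 2 d}{5} = \frac{2}{5} - \left(- \frac{2}{5} + \frac{2 d}{5}\right) = \frac{4}{5} - \frac{2 d}{5}$)
$22 \cdot 14 F{\left(3,-5 \right)} = 22 \cdot 14 \left(\frac{4}{5} - \frac{6}{5}\right) = 308 \left(\frac{4}{5} - \frac{6}{5}\right) = 308 \left(- \frac{2}{5}\right) = - \frac{616}{5}$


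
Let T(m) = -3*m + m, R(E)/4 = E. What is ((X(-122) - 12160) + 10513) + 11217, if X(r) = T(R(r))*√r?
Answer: 9570 + 976*I*√122 ≈ 9570.0 + 10780.0*I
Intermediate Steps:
R(E) = 4*E
T(m) = -2*m
X(r) = -8*r^(3/2) (X(r) = (-8*r)*√r = -8*r^(3/2))
((X(-122) - 12160) + 10513) + 11217 = ((-(-976)*I*√122 - 12160) + 10513) + 11217 = ((976*I*√122 - 12160) + 10513) + 11217 = ((-12160 + 976*I*√122) + 10513) + 11217 = (-1647 + 976*I*√122) + 11217 = 9570 + 976*I*√122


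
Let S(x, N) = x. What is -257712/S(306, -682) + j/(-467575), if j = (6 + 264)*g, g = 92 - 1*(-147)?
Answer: -4017314486/4769265 ≈ -842.33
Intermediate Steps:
g = 239 (g = 92 + 147 = 239)
j = 64530 (j = (6 + 264)*239 = 270*239 = 64530)
-257712/S(306, -682) + j/(-467575) = -257712/306 + 64530/(-467575) = -257712*1/306 + 64530*(-1/467575) = -42952/51 - 12906/93515 = -4017314486/4769265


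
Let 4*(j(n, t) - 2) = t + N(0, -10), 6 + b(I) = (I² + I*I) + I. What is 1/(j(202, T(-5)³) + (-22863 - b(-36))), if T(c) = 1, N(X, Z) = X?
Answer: -4/101643 ≈ -3.9353e-5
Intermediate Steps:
b(I) = -6 + I + 2*I² (b(I) = -6 + ((I² + I*I) + I) = -6 + ((I² + I²) + I) = -6 + (2*I² + I) = -6 + (I + 2*I²) = -6 + I + 2*I²)
j(n, t) = 2 + t/4 (j(n, t) = 2 + (t + 0)/4 = 2 + t/4)
1/(j(202, T(-5)³) + (-22863 - b(-36))) = 1/((2 + (¼)*1³) + (-22863 - (-6 - 36 + 2*(-36)²))) = 1/((2 + (¼)*1) + (-22863 - (-6 - 36 + 2*1296))) = 1/((2 + ¼) + (-22863 - (-6 - 36 + 2592))) = 1/(9/4 + (-22863 - 1*2550)) = 1/(9/4 + (-22863 - 2550)) = 1/(9/4 - 25413) = 1/(-101643/4) = -4/101643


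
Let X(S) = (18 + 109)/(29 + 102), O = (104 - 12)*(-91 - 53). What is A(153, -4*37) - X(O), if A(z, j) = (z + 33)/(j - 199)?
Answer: -68435/45457 ≈ -1.5055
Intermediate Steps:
O = -13248 (O = 92*(-144) = -13248)
X(S) = 127/131
A(z, j) = (33 + z)/(-199 + j)
A(153, -4*37) - X(O) = (33 + 153)/(-199 - 4*37) - 1*127/131 = 186/(-199 - 148) - 127/131 = 186/(-347) - 127/131 = -1/347*186 - 127/131 = -186/347 - 127/131 = -68435/45457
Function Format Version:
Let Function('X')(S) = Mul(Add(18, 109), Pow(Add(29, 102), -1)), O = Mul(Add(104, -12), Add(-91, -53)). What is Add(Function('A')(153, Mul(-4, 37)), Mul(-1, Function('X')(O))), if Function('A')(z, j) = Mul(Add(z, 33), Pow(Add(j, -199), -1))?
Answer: Rational(-68435, 45457) ≈ -1.5055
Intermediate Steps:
O = -13248 (O = Mul(92, -144) = -13248)
Function('X')(S) = Rational(127, 131) (Function('X')(S) = Mul(127, Pow(131, -1)) = Mul(127, Rational(1, 131)) = Rational(127, 131))
Function('A')(z, j) = Mul(Pow(Add(-199, j), -1), Add(33, z)) (Function('A')(z, j) = Mul(Add(33, z), Pow(Add(-199, j), -1)) = Mul(Pow(Add(-199, j), -1), Add(33, z)))
Add(Function('A')(153, Mul(-4, 37)), Mul(-1, Function('X')(O))) = Add(Mul(Pow(Add(-199, Mul(-4, 37)), -1), Add(33, 153)), Mul(-1, Rational(127, 131))) = Add(Mul(Pow(Add(-199, -148), -1), 186), Rational(-127, 131)) = Add(Mul(Pow(-347, -1), 186), Rational(-127, 131)) = Add(Mul(Rational(-1, 347), 186), Rational(-127, 131)) = Add(Rational(-186, 347), Rational(-127, 131)) = Rational(-68435, 45457)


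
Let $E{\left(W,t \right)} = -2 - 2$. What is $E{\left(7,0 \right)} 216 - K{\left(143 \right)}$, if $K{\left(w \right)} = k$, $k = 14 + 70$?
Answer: $-948$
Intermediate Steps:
$E{\left(W,t \right)} = -4$ ($E{\left(W,t \right)} = -2 - 2 = -4$)
$k = 84$
$K{\left(w \right)} = 84$
$E{\left(7,0 \right)} 216 - K{\left(143 \right)} = \left(-4\right) 216 - 84 = -864 - 84 = -948$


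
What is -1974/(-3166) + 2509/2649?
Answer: 6586310/4193367 ≈ 1.5707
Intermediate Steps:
-1974/(-3166) + 2509/2649 = -1974*(-1/3166) + 2509*(1/2649) = 987/1583 + 2509/2649 = 6586310/4193367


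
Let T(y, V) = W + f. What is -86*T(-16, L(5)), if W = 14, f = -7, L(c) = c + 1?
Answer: -602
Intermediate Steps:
L(c) = 1 + c
T(y, V) = 7 (T(y, V) = 14 - 7 = 7)
-86*T(-16, L(5)) = -86*7 = -602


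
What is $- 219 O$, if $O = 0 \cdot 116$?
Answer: $0$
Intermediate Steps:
$O = 0$
$- 219 O = \left(-219\right) 0 = 0$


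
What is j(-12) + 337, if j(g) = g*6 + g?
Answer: 253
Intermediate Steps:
j(g) = 7*g (j(g) = 6*g + g = 7*g)
j(-12) + 337 = 7*(-12) + 337 = -84 + 337 = 253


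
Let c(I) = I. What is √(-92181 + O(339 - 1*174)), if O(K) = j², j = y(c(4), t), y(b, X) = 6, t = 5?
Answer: I*√92145 ≈ 303.55*I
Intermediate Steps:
j = 6
O(K) = 36 (O(K) = 6² = 36)
√(-92181 + O(339 - 1*174)) = √(-92181 + 36) = √(-92145) = I*√92145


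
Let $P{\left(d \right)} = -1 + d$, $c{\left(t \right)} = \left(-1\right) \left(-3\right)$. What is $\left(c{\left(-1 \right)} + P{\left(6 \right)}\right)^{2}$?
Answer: $64$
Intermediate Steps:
$c{\left(t \right)} = 3$
$\left(c{\left(-1 \right)} + P{\left(6 \right)}\right)^{2} = \left(3 + \left(-1 + 6\right)\right)^{2} = \left(3 + 5\right)^{2} = 8^{2} = 64$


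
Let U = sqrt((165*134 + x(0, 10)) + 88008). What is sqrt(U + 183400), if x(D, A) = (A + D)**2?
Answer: sqrt(183400 + sqrt(110218)) ≈ 428.64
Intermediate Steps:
U = sqrt(110218) (U = sqrt((165*134 + (10 + 0)**2) + 88008) = sqrt((22110 + 10**2) + 88008) = sqrt((22110 + 100) + 88008) = sqrt(22210 + 88008) = sqrt(110218) ≈ 331.99)
sqrt(U + 183400) = sqrt(sqrt(110218) + 183400) = sqrt(183400 + sqrt(110218))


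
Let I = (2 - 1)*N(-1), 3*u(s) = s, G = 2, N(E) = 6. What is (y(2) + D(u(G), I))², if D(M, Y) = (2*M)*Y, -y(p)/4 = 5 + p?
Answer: 400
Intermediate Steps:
u(s) = s/3
y(p) = -20 - 4*p (y(p) = -4*(5 + p) = -20 - 4*p)
I = 6 (I = (2 - 1)*6 = 1*6 = 6)
D(M, Y) = 2*M*Y
(y(2) + D(u(G), I))² = ((-20 - 4*2) + 2*((⅓)*2)*6)² = ((-20 - 8) + 2*(⅔)*6)² = (-28 + 8)² = (-20)² = 400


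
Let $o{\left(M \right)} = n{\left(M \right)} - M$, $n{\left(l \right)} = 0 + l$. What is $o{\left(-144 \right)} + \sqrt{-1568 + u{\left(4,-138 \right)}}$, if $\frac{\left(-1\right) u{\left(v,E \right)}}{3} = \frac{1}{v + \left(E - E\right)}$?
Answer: $\frac{5 i \sqrt{251}}{2} \approx 39.607 i$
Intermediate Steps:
$n{\left(l \right)} = l$
$u{\left(v,E \right)} = - \frac{3}{v}$ ($u{\left(v,E \right)} = - \frac{3}{v + \left(E - E\right)} = - \frac{3}{v + 0} = - \frac{3}{v}$)
$o{\left(M \right)} = 0$ ($o{\left(M \right)} = M - M = 0$)
$o{\left(-144 \right)} + \sqrt{-1568 + u{\left(4,-138 \right)}} = 0 + \sqrt{-1568 - \frac{3}{4}} = 0 + \sqrt{- \frac{6275}{4}} = 0 + \frac{5 i \sqrt{251}}{2} = \frac{5 i \sqrt{251}}{2}$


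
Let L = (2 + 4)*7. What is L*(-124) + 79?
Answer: -5129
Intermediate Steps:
L = 42 (L = 6*7 = 42)
L*(-124) + 79 = 42*(-124) + 79 = -5208 + 79 = -5129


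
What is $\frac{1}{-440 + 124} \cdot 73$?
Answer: $- \frac{73}{316} \approx -0.23101$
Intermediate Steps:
$\frac{1}{-440 + 124} \cdot 73 = \frac{1}{-316} \cdot 73 = \left(- \frac{1}{316}\right) 73 = - \frac{73}{316}$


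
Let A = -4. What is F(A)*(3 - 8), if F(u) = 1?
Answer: -5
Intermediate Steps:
F(A)*(3 - 8) = 1*(3 - 8) = 1*(-5) = -5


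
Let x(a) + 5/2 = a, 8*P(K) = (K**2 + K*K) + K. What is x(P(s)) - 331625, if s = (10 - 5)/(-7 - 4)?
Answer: -321015425/968 ≈ -3.3163e+5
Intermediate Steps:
s = -5/11 (s = 5/(-11) = 5*(-1/11) = -5/11 ≈ -0.45455)
P(K) = K**2/4 + K/8 (P(K) = ((K**2 + K*K) + K)/8 = ((K**2 + K**2) + K)/8 = (2*K**2 + K)/8 = (K + 2*K**2)/8 = K**2/4 + K/8)
x(a) = -5/2 + a
x(P(s)) - 331625 = (-5/2 + (1/8)*(-5/11)*(1 + 2*(-5/11))) - 331625 = (-5/2 + (1/8)*(-5/11)*(1 - 10/11)) - 331625 = (-5/2 + (1/8)*(-5/11)*(1/11)) - 331625 = (-5/2 - 5/968) - 331625 = -2425/968 - 331625 = -321015425/968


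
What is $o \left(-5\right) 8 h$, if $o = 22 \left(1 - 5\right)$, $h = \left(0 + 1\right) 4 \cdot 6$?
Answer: $84480$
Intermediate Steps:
$h = 24$ ($h = 1 \cdot 4 \cdot 6 = 4 \cdot 6 = 24$)
$o = -88$ ($o = 22 \left(1 - 5\right) = 22 \left(-4\right) = -88$)
$o \left(-5\right) 8 h = - 88 \left(-5\right) 8 \cdot 24 = - 88 \left(\left(-40\right) 24\right) = \left(-88\right) \left(-960\right) = 84480$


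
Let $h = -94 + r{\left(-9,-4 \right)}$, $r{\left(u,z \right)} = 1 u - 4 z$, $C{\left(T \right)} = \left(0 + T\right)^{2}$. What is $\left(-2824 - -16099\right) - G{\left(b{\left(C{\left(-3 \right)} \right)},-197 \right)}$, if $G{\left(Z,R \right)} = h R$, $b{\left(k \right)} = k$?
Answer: $-3864$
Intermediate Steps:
$C{\left(T \right)} = T^{2}$
$r{\left(u,z \right)} = u - 4 z$
$h = -87$ ($h = -94 - -7 = -94 + \left(-9 + 16\right) = -94 + 7 = -87$)
$G{\left(Z,R \right)} = - 87 R$
$\left(-2824 - -16099\right) - G{\left(b{\left(C{\left(-3 \right)} \right)},-197 \right)} = \left(-2824 - -16099\right) - \left(-87\right) \left(-197\right) = \left(-2824 + 16099\right) - 17139 = 13275 - 17139 = -3864$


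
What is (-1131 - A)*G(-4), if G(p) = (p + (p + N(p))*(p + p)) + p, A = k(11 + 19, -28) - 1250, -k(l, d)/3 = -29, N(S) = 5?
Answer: -512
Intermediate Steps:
k(l, d) = 87 (k(l, d) = -3*(-29) = 87)
A = -1163 (A = 87 - 1250 = -1163)
G(p) = 2*p + 2*p*(5 + p) (G(p) = (p + (p + 5)*(p + p)) + p = (p + (5 + p)*(2*p)) + p = (p + 2*p*(5 + p)) + p = 2*p + 2*p*(5 + p))
(-1131 - A)*G(-4) = (-1131 - 1*(-1163))*(2*(-4)*(6 - 4)) = (-1131 + 1163)*(2*(-4)*2) = 32*(-16) = -512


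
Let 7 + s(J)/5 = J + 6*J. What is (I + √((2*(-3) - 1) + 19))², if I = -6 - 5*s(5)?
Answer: 498448 - 2824*√3 ≈ 4.9356e+5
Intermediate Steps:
s(J) = -35 + 35*J (s(J) = -35 + 5*(J + 6*J) = -35 + 5*(7*J) = -35 + 35*J)
I = -706 (I = -6 - 5*(-35 + 35*5) = -6 - 5*(-35 + 175) = -6 - 5*140 = -6 - 700 = -706)
(I + √((2*(-3) - 1) + 19))² = (-706 + √((2*(-3) - 1) + 19))² = (-706 + √((-6 - 1) + 19))² = (-706 + √(-7 + 19))² = (-706 + √12)² = (-706 + 2*√3)²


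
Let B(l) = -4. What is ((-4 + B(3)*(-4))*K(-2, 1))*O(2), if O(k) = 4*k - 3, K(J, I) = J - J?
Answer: 0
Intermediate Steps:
K(J, I) = 0
O(k) = -3 + 4*k
((-4 + B(3)*(-4))*K(-2, 1))*O(2) = ((-4 - 4*(-4))*0)*(-3 + 4*2) = ((-4 + 16)*0)*(-3 + 8) = (12*0)*5 = 0*5 = 0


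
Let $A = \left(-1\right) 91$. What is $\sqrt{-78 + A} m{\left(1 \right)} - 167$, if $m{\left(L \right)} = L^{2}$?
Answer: $-167 + 13 i \approx -167.0 + 13.0 i$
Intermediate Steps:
$A = -91$
$\sqrt{-78 + A} m{\left(1 \right)} - 167 = \sqrt{-78 - 91} \cdot 1^{2} - 167 = \sqrt{-169} \cdot 1 - 167 = 13 i 1 - 167 = 13 i - 167 = -167 + 13 i$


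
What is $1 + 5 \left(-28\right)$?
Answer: $-139$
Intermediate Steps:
$1 + 5 \left(-28\right) = 1 - 140 = -139$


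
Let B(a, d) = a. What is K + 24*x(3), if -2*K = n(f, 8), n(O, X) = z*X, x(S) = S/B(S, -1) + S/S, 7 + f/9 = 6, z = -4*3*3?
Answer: 192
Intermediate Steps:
z = -36 (z = -12*3 = -36)
f = -9 (f = -63 + 9*6 = -63 + 54 = -9)
x(S) = 2 (x(S) = S/S + S/S = 1 + 1 = 2)
n(O, X) = -36*X
K = 144 (K = -(-18)*8 = -½*(-288) = 144)
K + 24*x(3) = 144 + 24*2 = 144 + 48 = 192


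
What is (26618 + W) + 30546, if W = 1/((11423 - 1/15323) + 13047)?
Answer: 21433859552999/374953809 ≈ 57164.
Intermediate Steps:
W = 15323/374953809 (W = 1/((11423 - 1*1/15323) + 13047) = 1/((11423 - 1/15323) + 13047) = 1/(175034628/15323 + 13047) = 1/(374953809/15323) = 15323/374953809 ≈ 4.0866e-5)
(26618 + W) + 30546 = (26618 + 15323/374953809) + 30546 = 9980520503285/374953809 + 30546 = 21433859552999/374953809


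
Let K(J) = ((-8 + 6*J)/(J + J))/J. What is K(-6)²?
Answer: 121/324 ≈ 0.37346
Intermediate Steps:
K(J) = (-8 + 6*J)/(2*J²) (K(J) = ((-8 + 6*J)/((2*J)))/J = ((-8 + 6*J)*(1/(2*J)))/J = ((-8 + 6*J)/(2*J))/J = (-8 + 6*J)/(2*J²))
K(-6)² = ((-4 + 3*(-6))/(-6)²)² = ((-4 - 18)/36)² = ((1/36)*(-22))² = (-11/18)² = 121/324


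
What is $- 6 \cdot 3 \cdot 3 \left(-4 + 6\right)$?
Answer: $-108$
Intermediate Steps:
$- 6 \cdot 3 \cdot 3 \left(-4 + 6\right) = \left(-6\right) 9 \cdot 2 = \left(-54\right) 2 = -108$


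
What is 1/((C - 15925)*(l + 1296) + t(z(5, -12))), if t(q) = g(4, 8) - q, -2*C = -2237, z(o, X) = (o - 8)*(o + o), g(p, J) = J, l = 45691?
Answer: -2/1391425955 ≈ -1.4374e-9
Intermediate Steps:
z(o, X) = 2*o*(-8 + o) (z(o, X) = (-8 + o)*(2*o) = 2*o*(-8 + o))
C = 2237/2 (C = -½*(-2237) = 2237/2 ≈ 1118.5)
t(q) = 8 - q
1/((C - 15925)*(l + 1296) + t(z(5, -12))) = 1/((2237/2 - 15925)*(45691 + 1296) + (8 - 2*5*(-8 + 5))) = 1/(-29613/2*46987 + (8 - 2*5*(-3))) = 1/(-1391426031/2 + (8 - 1*(-30))) = 1/(-1391426031/2 + (8 + 30)) = 1/(-1391426031/2 + 38) = 1/(-1391425955/2) = -2/1391425955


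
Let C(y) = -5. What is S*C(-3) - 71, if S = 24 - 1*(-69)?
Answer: -536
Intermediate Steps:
S = 93 (S = 24 + 69 = 93)
S*C(-3) - 71 = 93*(-5) - 71 = -465 - 71 = -536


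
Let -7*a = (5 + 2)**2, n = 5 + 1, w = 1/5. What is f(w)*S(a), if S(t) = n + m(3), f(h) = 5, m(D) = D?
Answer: 45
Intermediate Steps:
w = 1/5 ≈ 0.20000
n = 6
a = -7 (a = -(5 + 2)**2/7 = -1/7*7**2 = -1/7*49 = -7)
S(t) = 9 (S(t) = 6 + 3 = 9)
f(w)*S(a) = 5*9 = 45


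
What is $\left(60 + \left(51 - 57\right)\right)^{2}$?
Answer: $2916$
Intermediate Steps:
$\left(60 + \left(51 - 57\right)\right)^{2} = \left(60 - 6\right)^{2} = 54^{2} = 2916$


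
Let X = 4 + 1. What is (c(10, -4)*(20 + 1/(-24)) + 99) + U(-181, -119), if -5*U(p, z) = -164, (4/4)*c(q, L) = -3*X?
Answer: -6703/40 ≈ -167.57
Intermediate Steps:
X = 5
c(q, L) = -15 (c(q, L) = -3*5 = -15)
U(p, z) = 164/5 (U(p, z) = -⅕*(-164) = 164/5)
(c(10, -4)*(20 + 1/(-24)) + 99) + U(-181, -119) = (-15*(20 + 1/(-24)) + 99) + 164/5 = (-15*(20 - 1/24) + 99) + 164/5 = (-15*479/24 + 99) + 164/5 = (-2395/8 + 99) + 164/5 = -1603/8 + 164/5 = -6703/40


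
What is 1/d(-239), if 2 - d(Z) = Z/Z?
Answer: 1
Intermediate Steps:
d(Z) = 1 (d(Z) = 2 - Z/Z = 2 - 1*1 = 2 - 1 = 1)
1/d(-239) = 1/1 = 1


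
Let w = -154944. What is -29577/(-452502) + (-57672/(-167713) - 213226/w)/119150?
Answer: 2544386388098810767/38918271186560001600 ≈ 0.065378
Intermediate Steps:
-29577/(-452502) + (-57672/(-167713) - 213226/w)/119150 = -29577/(-452502) + (-57672/(-167713) - 213226/(-154944))/119150 = -29577*(-1/452502) + (-57672*(-1/167713) - 213226*(-1/154944))*(1/119150) = 9859/150834 + (57672/167713 + 106613/77472)*(1/119150) = 9859/150834 + (22348351253/12993061536)*(1/119150) = 9859/150834 + 22348351253/1548123282014400 = 2544386388098810767/38918271186560001600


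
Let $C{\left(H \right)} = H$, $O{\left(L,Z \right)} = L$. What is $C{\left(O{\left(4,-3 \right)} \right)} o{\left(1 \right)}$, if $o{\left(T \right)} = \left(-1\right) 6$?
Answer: $-24$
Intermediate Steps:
$o{\left(T \right)} = -6$
$C{\left(O{\left(4,-3 \right)} \right)} o{\left(1 \right)} = 4 \left(-6\right) = -24$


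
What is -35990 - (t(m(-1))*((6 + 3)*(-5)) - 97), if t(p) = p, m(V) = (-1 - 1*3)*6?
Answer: -36973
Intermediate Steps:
m(V) = -24 (m(V) = (-1 - 3)*6 = -4*6 = -24)
-35990 - (t(m(-1))*((6 + 3)*(-5)) - 97) = -35990 - (-24*(6 + 3)*(-5) - 97) = -35990 - (-216*(-5) - 97) = -35990 - (-24*(-45) - 97) = -35990 - (1080 - 97) = -35990 - 1*983 = -35990 - 983 = -36973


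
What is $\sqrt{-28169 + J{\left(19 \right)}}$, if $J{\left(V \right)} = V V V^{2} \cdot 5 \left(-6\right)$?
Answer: $i \sqrt{3937799} \approx 1984.4 i$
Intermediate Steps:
$J{\left(V \right)} = - 30 V^{4}$ ($J{\left(V \right)} = V^{2} V^{2} \cdot 5 \left(-6\right) = V^{4} \cdot 5 \left(-6\right) = 5 V^{4} \left(-6\right) = - 30 V^{4}$)
$\sqrt{-28169 + J{\left(19 \right)}} = \sqrt{-28169 - 30 \cdot 19^{4}} = \sqrt{-28169 - 3909630} = \sqrt{-3937799} = i \sqrt{3937799}$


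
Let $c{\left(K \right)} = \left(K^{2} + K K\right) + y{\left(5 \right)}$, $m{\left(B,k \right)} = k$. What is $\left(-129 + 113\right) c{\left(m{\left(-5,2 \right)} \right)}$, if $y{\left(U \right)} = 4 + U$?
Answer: $-272$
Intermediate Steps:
$c{\left(K \right)} = 9 + 2 K^{2}$ ($c{\left(K \right)} = \left(K^{2} + K K\right) + \left(4 + 5\right) = \left(K^{2} + K^{2}\right) + 9 = 2 K^{2} + 9 = 9 + 2 K^{2}$)
$\left(-129 + 113\right) c{\left(m{\left(-5,2 \right)} \right)} = \left(-129 + 113\right) \left(9 + 2 \cdot 2^{2}\right) = - 16 \left(9 + 2 \cdot 4\right) = - 16 \left(9 + 8\right) = \left(-16\right) 17 = -272$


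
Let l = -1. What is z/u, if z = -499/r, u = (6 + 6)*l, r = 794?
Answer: 499/9528 ≈ 0.052372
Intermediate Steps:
u = -12 (u = (6 + 6)*(-1) = 12*(-1) = -12)
z = -499/794 ≈ -0.62846
z/u = -499/794/(-12) = -499/794*(-1/12) = 499/9528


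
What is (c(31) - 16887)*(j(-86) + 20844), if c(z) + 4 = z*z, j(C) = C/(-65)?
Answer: -4316857956/13 ≈ -3.3207e+8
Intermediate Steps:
j(C) = -C/65 (j(C) = C*(-1/65) = -C/65)
c(z) = -4 + z**2 (c(z) = -4 + z*z = -4 + z**2)
(c(31) - 16887)*(j(-86) + 20844) = ((-4 + 31**2) - 16887)*(-1/65*(-86) + 20844) = ((-4 + 961) - 16887)*(86/65 + 20844) = (957 - 16887)*(1354946/65) = -15930*1354946/65 = -4316857956/13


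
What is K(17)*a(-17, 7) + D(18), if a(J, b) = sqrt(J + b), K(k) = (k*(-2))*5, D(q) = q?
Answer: 18 - 170*I*sqrt(10) ≈ 18.0 - 537.59*I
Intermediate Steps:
K(k) = -10*k (K(k) = -2*k*5 = -10*k)
K(17)*a(-17, 7) + D(18) = (-10*17)*sqrt(-17 + 7) + 18 = -170*I*sqrt(10) + 18 = 18 - 170*I*sqrt(10)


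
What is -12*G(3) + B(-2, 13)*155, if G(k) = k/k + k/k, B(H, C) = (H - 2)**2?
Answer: 2456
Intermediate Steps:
B(H, C) = (-2 + H)**2
G(k) = 2 (G(k) = 1 + 1 = 2)
-12*G(3) + B(-2, 13)*155 = -12*2 + (-2 - 2)**2*155 = -24 + (-4)**2*155 = -24 + 16*155 = -24 + 2480 = 2456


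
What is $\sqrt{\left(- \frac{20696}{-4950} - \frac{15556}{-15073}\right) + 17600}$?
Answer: $\frac{14 \sqrt{555587544037922}}{2487045} \approx 132.68$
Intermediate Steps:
$\sqrt{\left(- \frac{20696}{-4950} - \frac{15556}{-15073}\right) + 17600} = \sqrt{\left(\left(-20696\right) \left(- \frac{1}{4950}\right) - - \frac{15556}{15073}\right) + 17600} = \sqrt{\left(\frac{10348}{2475} + \frac{15556}{15073}\right) + 17600} = \sqrt{\frac{194476504}{37305675} + 17600} = \sqrt{\frac{656774356504}{37305675}} = \frac{14 \sqrt{555587544037922}}{2487045}$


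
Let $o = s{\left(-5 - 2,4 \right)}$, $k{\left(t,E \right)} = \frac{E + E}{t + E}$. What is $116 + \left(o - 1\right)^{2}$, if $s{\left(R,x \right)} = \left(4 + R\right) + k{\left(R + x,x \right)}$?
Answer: $132$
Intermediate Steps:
$k{\left(t,E \right)} = \frac{2 E}{E + t}$
$s{\left(R,x \right)} = 4 + R + \frac{2 x}{R + 2 x}$ ($s{\left(R,x \right)} = \left(4 + R\right) + \frac{2 x}{x + \left(R + x\right)} = \left(4 + R\right) + \frac{2 x}{R + 2 x} = 4 + R + \frac{2 x}{R + 2 x}$)
$o = 5$ ($o = \frac{2 \cdot 4 + \left(4 - 7\right) \left(\left(-5 - 2\right) + 2 \cdot 4\right)}{\left(-5 - 2\right) + 2 \cdot 4} = \frac{8 + \left(4 - 7\right) \left(\left(-5 - 2\right) + 8\right)}{\left(-5 - 2\right) + 8} = \frac{8 + \left(4 - 7\right) \left(-7 + 8\right)}{-7 + 8} = \frac{8 - 3}{1} = 1 \left(8 - 3\right) = 1 \cdot 5 = 5$)
$116 + \left(o - 1\right)^{2} = 116 + \left(5 - 1\right)^{2} = 116 + 4^{2} = 116 + 16 = 132$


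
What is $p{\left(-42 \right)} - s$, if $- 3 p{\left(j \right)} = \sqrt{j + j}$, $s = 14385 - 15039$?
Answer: $654 - \frac{2 i \sqrt{21}}{3} \approx 654.0 - 3.055 i$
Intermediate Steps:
$s = -654$ ($s = 14385 - 15039 = -654$)
$p{\left(j \right)} = - \frac{\sqrt{2} \sqrt{j}}{3}$ ($p{\left(j \right)} = - \frac{\sqrt{j + j}}{3} = - \frac{\sqrt{2 j}}{3} = - \frac{\sqrt{2} \sqrt{j}}{3}$)
$p{\left(-42 \right)} - s = - \frac{\sqrt{2} \sqrt{-42}}{3} - -654 = - \frac{\sqrt{2} i \sqrt{42}}{3} + 654 = - \frac{2 i \sqrt{21}}{3} + 654 = 654 - \frac{2 i \sqrt{21}}{3}$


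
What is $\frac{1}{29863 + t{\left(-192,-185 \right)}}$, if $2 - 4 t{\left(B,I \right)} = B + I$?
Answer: $\frac{4}{119831} \approx 3.338 \cdot 10^{-5}$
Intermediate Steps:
$t{\left(B,I \right)} = \frac{1}{2} - \frac{B}{4} - \frac{I}{4}$ ($t{\left(B,I \right)} = \frac{1}{2} - \frac{B + I}{4} = \frac{1}{2} - \left(\frac{B}{4} + \frac{I}{4}\right) = \frac{1}{2} - \frac{B}{4} - \frac{I}{4}$)
$\frac{1}{29863 + t{\left(-192,-185 \right)}} = \frac{1}{29863 - - \frac{379}{4}} = \frac{1}{29863 + \left(\frac{1}{2} + 48 + \frac{185}{4}\right)} = \frac{1}{29863 + \frac{379}{4}} = \frac{1}{\frac{119831}{4}} = \frac{4}{119831}$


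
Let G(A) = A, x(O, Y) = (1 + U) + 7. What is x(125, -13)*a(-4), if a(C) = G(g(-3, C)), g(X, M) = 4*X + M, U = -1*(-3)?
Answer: -176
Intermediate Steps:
U = 3
x(O, Y) = 11 (x(O, Y) = (1 + 3) + 7 = 4 + 7 = 11)
g(X, M) = M + 4*X
a(C) = -12 + C (a(C) = C + 4*(-3) = C - 12 = -12 + C)
x(125, -13)*a(-4) = 11*(-12 - 4) = 11*(-16) = -176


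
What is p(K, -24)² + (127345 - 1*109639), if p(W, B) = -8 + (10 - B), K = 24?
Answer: 18382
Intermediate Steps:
p(W, B) = 2 - B
p(K, -24)² + (127345 - 1*109639) = (2 - 1*(-24))² + (127345 - 1*109639) = (2 + 24)² + (127345 - 109639) = 26² + 17706 = 676 + 17706 = 18382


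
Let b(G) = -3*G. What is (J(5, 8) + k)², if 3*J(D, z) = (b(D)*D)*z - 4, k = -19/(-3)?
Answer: 38025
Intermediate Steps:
k = 19/3 (k = -19*(-⅓) = 19/3 ≈ 6.3333)
J(D, z) = -4/3 - z*D² (J(D, z) = (((-3*D)*D)*z - 4)/3 = ((-3*D²)*z - 4)/3 = (-3*z*D² - 4)/3 = (-4 - 3*z*D²)/3 = -4/3 - z*D²)
(J(5, 8) + k)² = ((-4/3 - 1*8*5²) + 19/3)² = ((-4/3 - 1*8*25) + 19/3)² = ((-4/3 - 200) + 19/3)² = (-604/3 + 19/3)² = (-195)² = 38025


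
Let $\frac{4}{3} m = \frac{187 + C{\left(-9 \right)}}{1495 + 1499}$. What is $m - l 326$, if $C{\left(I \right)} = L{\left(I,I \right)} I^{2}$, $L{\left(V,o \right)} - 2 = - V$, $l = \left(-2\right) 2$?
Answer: $\frac{2603323}{1996} \approx 1304.3$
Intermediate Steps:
$l = -4$
$L{\left(V,o \right)} = 2 - V$
$C{\left(I \right)} = I^{2} \left(2 - I\right)$ ($C{\left(I \right)} = \left(2 - I\right) I^{2} = I^{2} \left(2 - I\right)$)
$m = \frac{539}{1996}$ ($m = \frac{3 \frac{187 + \left(-9\right)^{2} \left(2 - -9\right)}{1495 + 1499}}{4} = \frac{3 \frac{187 + 81 \left(2 + 9\right)}{2994}}{4} = \frac{3 \left(187 + 81 \cdot 11\right) \frac{1}{2994}}{4} = \frac{3 \left(187 + 891\right) \frac{1}{2994}}{4} = \frac{3 \cdot 1078 \cdot \frac{1}{2994}}{4} = \frac{3}{4} \cdot \frac{539}{1497} = \frac{539}{1996} \approx 0.27004$)
$m - l 326 = \frac{539}{1996} - \left(-4\right) 326 = \frac{539}{1996} - -1304 = \frac{539}{1996} + 1304 = \frac{2603323}{1996}$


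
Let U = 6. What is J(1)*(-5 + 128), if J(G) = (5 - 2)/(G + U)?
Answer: 369/7 ≈ 52.714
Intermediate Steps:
J(G) = 3/(6 + G) (J(G) = (5 - 2)/(G + 6) = 3/(6 + G))
J(1)*(-5 + 128) = (3/(6 + 1))*(-5 + 128) = (3/7)*123 = 369/7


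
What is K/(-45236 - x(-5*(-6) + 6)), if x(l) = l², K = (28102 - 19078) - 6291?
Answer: -2733/46532 ≈ -0.058734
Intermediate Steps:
K = 2733 (K = 9024 - 6291 = 2733)
K/(-45236 - x(-5*(-6) + 6)) = 2733/(-45236 - (-5*(-6) + 6)²) = 2733/(-45236 - (30 + 6)²) = 2733/(-45236 - 1*36²) = 2733/(-45236 - 1*1296) = 2733/(-45236 - 1296) = 2733/(-46532) = 2733*(-1/46532) = -2733/46532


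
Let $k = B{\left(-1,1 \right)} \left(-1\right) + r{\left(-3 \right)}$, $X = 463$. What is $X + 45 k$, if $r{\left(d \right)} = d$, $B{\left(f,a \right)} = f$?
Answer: $373$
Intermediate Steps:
$k = -2$ ($k = \left(-1\right) \left(-1\right) - 3 = 1 - 3 = -2$)
$X + 45 k = 463 + 45 \left(-2\right) = 463 - 90 = 373$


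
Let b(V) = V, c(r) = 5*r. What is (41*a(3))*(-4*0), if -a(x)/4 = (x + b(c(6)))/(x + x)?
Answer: 0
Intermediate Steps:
a(x) = -2*(30 + x)/x (a(x) = -4*(x + 5*6)/(x + x) = -4*(x + 30)/(2*x) = -4*(30 + x)*1/(2*x) = -2*(30 + x)/x)
(41*a(3))*(-4*0) = (41*(-2 - 60/3))*(-4*0) = (41*(-2 - 60*1/3))*0 = (41*(-2 - 20))*0 = (41*(-22))*0 = -902*0 = 0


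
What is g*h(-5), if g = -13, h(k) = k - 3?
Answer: 104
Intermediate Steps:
h(k) = -3 + k
g*h(-5) = -13*(-3 - 5) = -13*(-8) = 104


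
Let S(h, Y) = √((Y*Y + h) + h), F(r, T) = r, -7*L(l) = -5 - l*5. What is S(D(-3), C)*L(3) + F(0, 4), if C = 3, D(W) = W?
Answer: 20*√3/7 ≈ 4.9487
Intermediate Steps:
L(l) = 5/7 + 5*l/7 (L(l) = -(-5 - l*5)/7 = -(-5 - 5*l)/7 = 5/7 + 5*l/7)
S(h, Y) = √(Y² + 2*h) (S(h, Y) = √((Y² + h) + h) = √((h + Y²) + h) = √(Y² + 2*h))
S(D(-3), C)*L(3) + F(0, 4) = √(3² + 2*(-3))*(5/7 + (5/7)*3) + 0 = √(9 - 6)*(5/7 + 15/7) + 0 = √3*(20/7) + 0 = 20*√3/7 + 0 = 20*√3/7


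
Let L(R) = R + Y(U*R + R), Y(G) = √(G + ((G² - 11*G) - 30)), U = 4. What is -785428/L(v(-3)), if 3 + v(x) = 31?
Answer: 10995992/8693 - 392714*√18170/8693 ≈ -4824.6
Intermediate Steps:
v(x) = 28 (v(x) = -3 + 31 = 28)
Y(G) = √(-30 + G² - 10*G) (Y(G) = √(G + (-30 + G² - 11*G)) = √(-30 + G² - 10*G))
L(R) = R + √(-30 - 50*R + 25*R²) (L(R) = R + √(-30 + (4*R + R)² - 10*(4*R + R)) = R + √(-30 + (5*R)² - 50*R) = R + √(-30 + 25*R² - 50*R) = R + √(-30 - 50*R + 25*R²))
-785428/L(v(-3)) = -785428/(28 + √(-30 - 50*28 + 25*28²)) = -785428/(28 + √(-30 - 1400 + 25*784)) = -785428/(28 + √(-30 - 1400 + 19600)) = -785428/(28 + √18170)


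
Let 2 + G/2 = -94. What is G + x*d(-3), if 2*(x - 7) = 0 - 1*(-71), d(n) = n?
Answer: -639/2 ≈ -319.50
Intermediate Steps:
G = -192 (G = -4 + 2*(-94) = -4 - 188 = -192)
x = 85/2 (x = 7 + (0 - 1*(-71))/2 = 7 + (0 + 71)/2 = 7 + (½)*71 = 7 + 71/2 = 85/2 ≈ 42.500)
G + x*d(-3) = -192 + (85/2)*(-3) = -192 - 255/2 = -639/2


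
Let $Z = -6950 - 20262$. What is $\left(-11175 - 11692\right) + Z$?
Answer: $-50079$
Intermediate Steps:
$Z = -27212$ ($Z = -6950 - 20262 = -27212$)
$\left(-11175 - 11692\right) + Z = \left(-11175 - 11692\right) - 27212 = -22867 - 27212 = -50079$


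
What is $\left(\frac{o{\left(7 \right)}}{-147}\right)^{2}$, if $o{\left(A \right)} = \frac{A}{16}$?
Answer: $\frac{1}{112896} \approx 8.8577 \cdot 10^{-6}$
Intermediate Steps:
$o{\left(A \right)} = \frac{A}{16}$ ($o{\left(A \right)} = A \frac{1}{16} = \frac{A}{16}$)
$\left(\frac{o{\left(7 \right)}}{-147}\right)^{2} = \left(\frac{\frac{1}{16} \cdot 7}{-147}\right)^{2} = \left(\frac{7}{16} \left(- \frac{1}{147}\right)\right)^{2} = \left(- \frac{1}{336}\right)^{2} = \frac{1}{112896}$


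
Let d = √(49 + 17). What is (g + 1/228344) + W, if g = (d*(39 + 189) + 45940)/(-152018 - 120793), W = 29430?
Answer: 1833324149328571/62294754984 - 76*√66/90937 ≈ 29430.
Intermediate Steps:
d = √66 ≈ 8.1240
g = -45940/272811 - 76*√66/90937 (g = (√66*(39 + 189) + 45940)/(-152018 - 120793) = (√66*228 + 45940)/(-272811) = (228*√66 + 45940)*(-1/272811) = (45940 + 228*√66)*(-1/272811) = -45940/272811 - 76*√66/90937 ≈ -0.17518)
(g + 1/228344) + W = ((-45940/272811 - 76*√66/90937) + 1/228344) + 29430 = (-10489850549/62294754984 - 76*√66/90937) + 29430 = 1833324149328571/62294754984 - 76*√66/90937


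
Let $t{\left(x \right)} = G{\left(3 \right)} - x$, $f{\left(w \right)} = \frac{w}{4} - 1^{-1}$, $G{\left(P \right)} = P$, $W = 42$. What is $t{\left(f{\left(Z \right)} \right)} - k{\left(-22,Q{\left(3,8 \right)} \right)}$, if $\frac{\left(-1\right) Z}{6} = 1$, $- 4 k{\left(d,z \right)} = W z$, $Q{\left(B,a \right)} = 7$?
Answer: $79$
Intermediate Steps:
$k{\left(d,z \right)} = - \frac{21 z}{2}$ ($k{\left(d,z \right)} = - \frac{42 z}{4} = - \frac{21 z}{2}$)
$Z = -6$ ($Z = \left(-6\right) 1 = -6$)
$f{\left(w \right)} = -1 + \frac{w}{4}$ ($f{\left(w \right)} = w \frac{1}{4} - 1 = \frac{w}{4} - 1 = -1 + \frac{w}{4}$)
$t{\left(x \right)} = 3 - x$
$t{\left(f{\left(Z \right)} \right)} - k{\left(-22,Q{\left(3,8 \right)} \right)} = \left(3 - \left(-1 + \frac{1}{4} \left(-6\right)\right)\right) - \left(- \frac{21}{2}\right) 7 = \left(3 - \left(-1 - \frac{3}{2}\right)\right) - - \frac{147}{2} = \left(3 - - \frac{5}{2}\right) + \frac{147}{2} = \left(3 + \frac{5}{2}\right) + \frac{147}{2} = \frac{11}{2} + \frac{147}{2} = 79$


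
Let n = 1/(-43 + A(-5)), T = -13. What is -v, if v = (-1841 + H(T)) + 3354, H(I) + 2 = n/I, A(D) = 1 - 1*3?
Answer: -883936/585 ≈ -1511.0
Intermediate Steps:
A(D) = -2 (A(D) = 1 - 3 = -2)
n = -1/45 (n = 1/(-43 - 2) = 1/(-45) = -1/45 ≈ -0.022222)
H(I) = -2 - 1/(45*I)
v = 883936/585 (v = (-1841 + (-2 - 1/45/(-13))) + 3354 = (-1841 + (-2 - 1/45*(-1/13))) + 3354 = (-1841 + (-2 + 1/585)) + 3354 = (-1841 - 1169/585) + 3354 = -1078154/585 + 3354 = 883936/585 ≈ 1511.0)
-v = -1*883936/585 = -883936/585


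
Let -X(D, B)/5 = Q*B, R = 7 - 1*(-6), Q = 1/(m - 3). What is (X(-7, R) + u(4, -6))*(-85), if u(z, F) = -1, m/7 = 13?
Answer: 13005/88 ≈ 147.78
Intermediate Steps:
m = 91 (m = 7*13 = 91)
Q = 1/88 (Q = 1/(91 - 3) = 1/88 ≈ 0.011364)
R = 13 (R = 7 + 6 = 13)
X(D, B) = -5*B/88
(X(-7, R) + u(4, -6))*(-85) = (-5/88*13 - 1)*(-85) = (-65/88 - 1)*(-85) = -153/88*(-85) = 13005/88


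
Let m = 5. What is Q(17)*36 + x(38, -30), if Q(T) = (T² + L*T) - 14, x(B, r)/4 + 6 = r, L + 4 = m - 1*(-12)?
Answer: 17712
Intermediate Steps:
L = 13 (L = -4 + (5 - 1*(-12)) = -4 + (5 + 12) = -4 + 17 = 13)
x(B, r) = -24 + 4*r
Q(T) = -14 + T² + 13*T (Q(T) = (T² + 13*T) - 14 = -14 + T² + 13*T)
Q(17)*36 + x(38, -30) = (-14 + 17² + 13*17)*36 + (-24 + 4*(-30)) = (-14 + 289 + 221)*36 + (-24 - 120) = 496*36 - 144 = 17856 - 144 = 17712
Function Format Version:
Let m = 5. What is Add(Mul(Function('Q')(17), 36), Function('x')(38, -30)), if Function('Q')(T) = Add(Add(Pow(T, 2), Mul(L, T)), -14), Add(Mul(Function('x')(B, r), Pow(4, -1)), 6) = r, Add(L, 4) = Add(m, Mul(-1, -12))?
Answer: 17712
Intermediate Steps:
L = 13 (L = Add(-4, Add(5, Mul(-1, -12))) = Add(-4, Add(5, 12)) = Add(-4, 17) = 13)
Function('x')(B, r) = Add(-24, Mul(4, r))
Function('Q')(T) = Add(-14, Pow(T, 2), Mul(13, T)) (Function('Q')(T) = Add(Add(Pow(T, 2), Mul(13, T)), -14) = Add(-14, Pow(T, 2), Mul(13, T)))
Add(Mul(Function('Q')(17), 36), Function('x')(38, -30)) = Add(Mul(Add(-14, Pow(17, 2), Mul(13, 17)), 36), Add(-24, Mul(4, -30))) = Add(Mul(Add(-14, 289, 221), 36), Add(-24, -120)) = Add(Mul(496, 36), -144) = Add(17856, -144) = 17712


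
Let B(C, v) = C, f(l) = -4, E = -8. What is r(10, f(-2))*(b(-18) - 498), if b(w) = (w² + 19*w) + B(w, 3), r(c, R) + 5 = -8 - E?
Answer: 2670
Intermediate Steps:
r(c, R) = -5 (r(c, R) = -5 + (-8 - 1*(-8)) = -5 + (-8 + 8) = -5 + 0 = -5)
b(w) = w² + 20*w (b(w) = (w² + 19*w) + w = w² + 20*w)
r(10, f(-2))*(b(-18) - 498) = -5*(-18*(20 - 18) - 498) = -5*(-18*2 - 498) = -5*(-36 - 498) = -5*(-534) = 2670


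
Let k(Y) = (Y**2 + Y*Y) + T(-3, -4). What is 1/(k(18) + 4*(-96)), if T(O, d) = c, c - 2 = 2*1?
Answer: 1/268 ≈ 0.0037313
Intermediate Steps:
c = 4 (c = 2 + 2*1 = 2 + 2 = 4)
T(O, d) = 4
k(Y) = 4 + 2*Y**2 (k(Y) = (Y**2 + Y*Y) + 4 = (Y**2 + Y**2) + 4 = 2*Y**2 + 4 = 4 + 2*Y**2)
1/(k(18) + 4*(-96)) = 1/((4 + 2*18**2) + 4*(-96)) = 1/((4 + 2*324) - 384) = 1/((4 + 648) - 384) = 1/(652 - 384) = 1/268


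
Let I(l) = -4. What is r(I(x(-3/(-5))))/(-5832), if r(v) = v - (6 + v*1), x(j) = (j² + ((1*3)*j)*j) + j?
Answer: 1/972 ≈ 0.0010288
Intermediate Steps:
x(j) = j + 4*j² (x(j) = (j² + (3*j)*j) + j = (j² + 3*j²) + j = 4*j² + j = j + 4*j²)
r(v) = -6 (r(v) = v - (6 + v) = v + (-6 - v) = -6)
r(I(x(-3/(-5))))/(-5832) = -6/(-5832) = -6*(-1/5832) = 1/972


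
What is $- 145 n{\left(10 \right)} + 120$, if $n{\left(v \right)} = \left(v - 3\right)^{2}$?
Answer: $-6985$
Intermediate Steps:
$n{\left(v \right)} = \left(-3 + v\right)^{2}$
$- 145 n{\left(10 \right)} + 120 = - 145 \left(-3 + 10\right)^{2} + 120 = - 145 \cdot 7^{2} + 120 = \left(-145\right) 49 + 120 = -7105 + 120 = -6985$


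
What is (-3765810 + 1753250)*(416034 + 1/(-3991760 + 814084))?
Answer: -665161775238426620/794419 ≈ -8.3729e+11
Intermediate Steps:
(-3765810 + 1753250)*(416034 + 1/(-3991760 + 814084)) = -2012560*(416034 + 1/(-3177676)) = -2012560*(416034 - 1/3177676) = -2012560*1322021256983/3177676 = -665161775238426620/794419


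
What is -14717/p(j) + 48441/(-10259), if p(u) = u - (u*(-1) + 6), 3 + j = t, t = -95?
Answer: 141196621/2072318 ≈ 68.135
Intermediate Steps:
j = -98 (j = -3 - 95 = -98)
p(u) = -6 + 2*u (p(u) = u - (-u + 6) = u - (6 - u) = u + (-6 + u) = -6 + 2*u)
-14717/p(j) + 48441/(-10259) = -14717/(-6 + 2*(-98)) + 48441/(-10259) = -14717/(-6 - 196) + 48441*(-1/10259) = -14717/(-202) - 48441/10259 = -14717*(-1/202) - 48441/10259 = 14717/202 - 48441/10259 = 141196621/2072318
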